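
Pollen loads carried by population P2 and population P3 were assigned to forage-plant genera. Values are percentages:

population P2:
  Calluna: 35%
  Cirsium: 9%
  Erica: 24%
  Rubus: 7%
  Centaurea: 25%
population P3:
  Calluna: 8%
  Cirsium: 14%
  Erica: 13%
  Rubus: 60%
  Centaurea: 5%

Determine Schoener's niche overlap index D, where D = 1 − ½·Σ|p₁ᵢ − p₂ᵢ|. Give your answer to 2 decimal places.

0.42

Convert percentages to proportions (divide by 100).
Σ|p₁ᵢ − p₂ᵢ| = 0.27 + 0.05 + 0.11 + 0.53 + 0.20 = 1.16
D = 1 − ½ × 1.16 = 1 − 0.580 = 0.4200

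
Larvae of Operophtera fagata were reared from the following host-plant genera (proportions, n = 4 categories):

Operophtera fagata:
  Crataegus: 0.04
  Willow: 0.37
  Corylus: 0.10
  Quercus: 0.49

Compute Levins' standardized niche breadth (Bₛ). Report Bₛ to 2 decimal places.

0.52

Σpᵢ² = 0.04² + 0.37² + 0.10² + 0.49² = 0.0016 + 0.1369 + 0.0100 + 0.2401 = 0.3886
B = 1 / 0.3886 = 2.5733
Bₛ = (B − 1)/(n − 1) = (2.5733 − 1)/(4 − 1) = 1.5733/3 = 0.5244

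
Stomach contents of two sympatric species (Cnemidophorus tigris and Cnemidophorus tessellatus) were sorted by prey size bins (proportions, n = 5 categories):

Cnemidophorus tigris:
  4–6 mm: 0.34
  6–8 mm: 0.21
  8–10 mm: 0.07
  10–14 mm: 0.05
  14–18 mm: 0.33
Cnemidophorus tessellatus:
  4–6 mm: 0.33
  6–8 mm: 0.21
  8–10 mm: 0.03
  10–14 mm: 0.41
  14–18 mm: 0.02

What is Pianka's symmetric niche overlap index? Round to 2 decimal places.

Σ p₁ᵢp₂ᵢ = 0.1122 + 0.0441 + 0.0021 + 0.0205 + 0.0066 = 0.1855
Σp_1ᵢ² = 0.34² + 0.21² + 0.07² + 0.05² + 0.33² = 0.1156 + 0.0441 + 0.0049 + 0.0025 + 0.1089 = 0.2760
Σp_2ᵢ² = 0.33² + 0.21² + 0.03² + 0.41² + 0.02² = 0.1089 + 0.0441 + 0.0009 + 0.1681 + 0.0004 = 0.3224
O = 0.1855 / √(0.2760 × 0.3224) = 0.1855 / 0.29830 = 0.6219

0.62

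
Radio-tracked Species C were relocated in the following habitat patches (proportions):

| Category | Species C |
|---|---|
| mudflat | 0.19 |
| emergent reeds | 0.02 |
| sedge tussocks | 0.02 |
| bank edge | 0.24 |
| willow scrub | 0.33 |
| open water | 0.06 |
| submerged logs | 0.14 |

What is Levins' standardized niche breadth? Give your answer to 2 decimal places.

0.57

Σpᵢ² = 0.19² + 0.02² + 0.02² + 0.24² + 0.33² + 0.06² + 0.14² = 0.0361 + 0.0004 + 0.0004 + 0.0576 + 0.1089 + 0.0036 + 0.0196 = 0.2266
B = 1 / 0.2266 = 4.4131
Bₛ = (B − 1)/(n − 1) = (4.4131 − 1)/(7 − 1) = 3.4131/6 = 0.5689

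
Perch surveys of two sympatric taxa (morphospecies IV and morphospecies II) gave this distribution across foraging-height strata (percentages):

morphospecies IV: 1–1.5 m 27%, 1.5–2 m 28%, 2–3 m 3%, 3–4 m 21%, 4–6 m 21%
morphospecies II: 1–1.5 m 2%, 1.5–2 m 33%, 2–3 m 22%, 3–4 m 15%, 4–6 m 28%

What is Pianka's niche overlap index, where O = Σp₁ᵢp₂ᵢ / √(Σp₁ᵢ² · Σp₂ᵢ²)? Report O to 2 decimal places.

0.78

Convert percentages to proportions (divide by 100).
Σ p₁ᵢp₂ᵢ = 0.0054 + 0.0924 + 0.0066 + 0.0315 + 0.0588 = 0.1947
Σp_1ᵢ² = 0.27² + 0.28² + 0.03² + 0.21² + 0.21² = 0.0729 + 0.0784 + 0.0009 + 0.0441 + 0.0441 = 0.2404
Σp_2ᵢ² = 0.02² + 0.33² + 0.22² + 0.15² + 0.28² = 0.0004 + 0.1089 + 0.0484 + 0.0225 + 0.0784 = 0.2586
O = 0.1947 / √(0.2404 × 0.2586) = 0.1947 / 0.24933 = 0.7809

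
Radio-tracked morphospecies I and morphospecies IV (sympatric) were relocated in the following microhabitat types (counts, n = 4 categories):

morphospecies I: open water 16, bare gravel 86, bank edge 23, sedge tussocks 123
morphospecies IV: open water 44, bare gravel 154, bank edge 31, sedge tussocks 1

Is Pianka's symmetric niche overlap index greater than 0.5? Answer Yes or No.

Proportions for morphospecies I (n=248): 16/248=0.0645, 86/248=0.3468, 23/248=0.0927, 123/248=0.4960
Proportions for morphospecies IV (n=230): 44/230=0.1913, 154/230=0.6696, 31/230=0.1348, 1/230=0.0043
Σ p₁ᵢp₂ᵢ = 0.012339 + 0.232217 + 0.012496 + 0.002133 = 0.259185
Σp_1ᵢ² = 0.0645² + 0.3468² + 0.0927² + 0.4960² = 0.004160 + 0.120270 + 0.008593 + 0.246016 = 0.379039
Σp_2ᵢ² = 0.1913² + 0.6696² + 0.1348² + 0.0043² = 0.036596 + 0.448364 + 0.018171 + 0.000018 = 0.503149
O = 0.259185 / √(0.379039 × 0.503149) = 0.259185 / 0.4367071 = 0.5935
O = 0.5935 > 0.5 → Yes.

Yes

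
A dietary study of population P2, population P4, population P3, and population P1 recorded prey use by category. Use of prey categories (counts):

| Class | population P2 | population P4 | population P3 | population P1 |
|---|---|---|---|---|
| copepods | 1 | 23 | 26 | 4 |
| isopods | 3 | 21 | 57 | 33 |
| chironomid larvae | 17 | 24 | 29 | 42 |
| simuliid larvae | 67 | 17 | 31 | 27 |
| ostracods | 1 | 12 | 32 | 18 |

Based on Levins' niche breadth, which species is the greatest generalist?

Proportions for population P2 (n=89): 1/89=0.0112, 3/89=0.0337, 17/89=0.1910, 67/89=0.7528, 1/89=0.0112
Proportions for population P4 (n=97): 23/97=0.2371, 21/97=0.2165, 24/97=0.2474, 17/97=0.1753, 12/97=0.1237
Proportions for population P3 (n=175): 26/175=0.1486, 57/175=0.3257, 29/175=0.1657, 31/175=0.1771, 32/175=0.1829
Proportions for population P1 (n=124): 4/124=0.0323, 33/124=0.2661, 42/124=0.3387, 27/124=0.2177, 18/124=0.1452
Σp_P2ᵢ² = 0.0112² + 0.0337² + 0.1910² + 0.7528² + 0.0112² = 0.000125 + 0.001136 + 0.036481 + 0.566708 + 0.000125 = 0.604575
B_P2 = 1 / 0.604575 = 1.6541
Σp_P4ᵢ² = 0.2371² + 0.2165² + 0.2474² + 0.1753² + 0.1237² = 0.056216 + 0.046872 + 0.061207 + 0.030730 + 0.015302 = 0.210327
B_P4 = 1 / 0.210327 = 4.7545
Σp_P3ᵢ² = 0.1486² + 0.3257² + 0.1657² + 0.1771² + 0.1829² = 0.022082 + 0.106080 + 0.027456 + 0.031364 + 0.033452 = 0.220434
B_P3 = 1 / 0.220434 = 4.5365
Σp_P1ᵢ² = 0.0323² + 0.2661² + 0.3387² + 0.2177² + 0.1452² = 0.001043 + 0.070809 + 0.114718 + 0.047393 + 0.021083 = 0.255046
B_P1 = 1 / 0.255046 = 3.9209
Highest B → broadest niche (most generalist): population P4 (B = 4.75).

population P4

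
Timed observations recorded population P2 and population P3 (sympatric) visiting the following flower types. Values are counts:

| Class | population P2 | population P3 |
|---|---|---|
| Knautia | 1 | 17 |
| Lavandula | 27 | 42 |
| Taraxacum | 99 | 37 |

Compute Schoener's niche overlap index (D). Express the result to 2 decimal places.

0.61

Proportions for population P2 (n=127): 1/127=0.0079, 27/127=0.2126, 99/127=0.7795
Proportions for population P3 (n=96): 17/96=0.1771, 42/96=0.4375, 37/96=0.3854
Σ|p₁ᵢ − p₂ᵢ| = 0.1692 + 0.2249 + 0.3941 = 0.7882
D = 1 − ½ × 0.7882 = 1 − 0.39410 = 0.60590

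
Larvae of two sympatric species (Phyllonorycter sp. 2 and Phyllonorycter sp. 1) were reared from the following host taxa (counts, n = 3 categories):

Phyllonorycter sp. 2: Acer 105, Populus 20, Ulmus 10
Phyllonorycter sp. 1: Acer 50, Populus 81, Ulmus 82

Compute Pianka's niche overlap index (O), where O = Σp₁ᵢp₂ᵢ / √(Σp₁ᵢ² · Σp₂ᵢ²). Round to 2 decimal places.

0.57

Proportions for Phyllonorycter sp. 2 (n=135): 105/135=0.7778, 20/135=0.1481, 10/135=0.0741
Proportions for Phyllonorycter sp. 1 (n=213): 50/213=0.2347, 81/213=0.3803, 82/213=0.3850
Σ p₁ᵢp₂ᵢ = 0.182550 + 0.056322 + 0.028529 = 0.267401
Σp_1ᵢ² = 0.7778² + 0.1481² + 0.0741² = 0.604973 + 0.021934 + 0.005491 = 0.632398
Σp_2ᵢ² = 0.2347² + 0.3803² + 0.3850² = 0.055084 + 0.144628 + 0.148225 = 0.347937
O = 0.267401 / √(0.632398 × 0.347937) = 0.267401 / 0.4690785 = 0.5701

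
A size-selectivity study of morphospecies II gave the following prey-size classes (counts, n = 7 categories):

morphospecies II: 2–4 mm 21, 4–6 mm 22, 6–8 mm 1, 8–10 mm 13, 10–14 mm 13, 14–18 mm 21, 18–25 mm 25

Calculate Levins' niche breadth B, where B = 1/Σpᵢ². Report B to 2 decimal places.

5.78

Proportions for morphospecies II (n=116): 21/116=0.1810, 22/116=0.1897, 1/116=0.0086, 13/116=0.1121, 13/116=0.1121, 21/116=0.1810, 25/116=0.2155
Σpᵢ² = 0.1810² + 0.1897² + 0.0086² + 0.1121² + 0.1121² + 0.1810² + 0.2155² = 0.032761 + 0.035986 + 0.000074 + 0.012566 + 0.012566 + 0.032761 + 0.046440 = 0.173154
B = 1 / 0.173154 = 5.7752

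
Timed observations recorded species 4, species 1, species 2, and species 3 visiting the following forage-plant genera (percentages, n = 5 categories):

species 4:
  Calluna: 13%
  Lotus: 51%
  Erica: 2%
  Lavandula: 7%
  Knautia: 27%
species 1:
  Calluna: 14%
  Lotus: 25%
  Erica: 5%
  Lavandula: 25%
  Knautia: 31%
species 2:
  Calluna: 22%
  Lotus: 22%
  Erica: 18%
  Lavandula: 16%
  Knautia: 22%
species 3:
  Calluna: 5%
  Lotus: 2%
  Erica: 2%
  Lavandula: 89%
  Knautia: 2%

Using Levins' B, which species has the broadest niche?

Convert percentages to proportions (divide by 100).
Σp_4ᵢ² = 0.13² + 0.51² + 0.02² + 0.07² + 0.27² = 0.0169 + 0.2601 + 0.0004 + 0.0049 + 0.0729 = 0.3552
B_4 = 1 / 0.3552 = 2.8153
Σp_1ᵢ² = 0.14² + 0.25² + 0.05² + 0.25² + 0.31² = 0.0196 + 0.0625 + 0.0025 + 0.0625 + 0.0961 = 0.2432
B_1 = 1 / 0.2432 = 4.1118
Σp_2ᵢ² = 0.22² + 0.22² + 0.18² + 0.16² + 0.22² = 0.0484 + 0.0484 + 0.0324 + 0.0256 + 0.0484 = 0.2032
B_2 = 1 / 0.2032 = 4.9213
Σp_3ᵢ² = 0.05² + 0.02² + 0.02² + 0.89² + 0.02² = 0.0025 + 0.0004 + 0.0004 + 0.7921 + 0.0004 = 0.7958
B_3 = 1 / 0.7958 = 1.2566
Highest B → broadest niche (most generalist): species 2 (B = 4.92).

species 2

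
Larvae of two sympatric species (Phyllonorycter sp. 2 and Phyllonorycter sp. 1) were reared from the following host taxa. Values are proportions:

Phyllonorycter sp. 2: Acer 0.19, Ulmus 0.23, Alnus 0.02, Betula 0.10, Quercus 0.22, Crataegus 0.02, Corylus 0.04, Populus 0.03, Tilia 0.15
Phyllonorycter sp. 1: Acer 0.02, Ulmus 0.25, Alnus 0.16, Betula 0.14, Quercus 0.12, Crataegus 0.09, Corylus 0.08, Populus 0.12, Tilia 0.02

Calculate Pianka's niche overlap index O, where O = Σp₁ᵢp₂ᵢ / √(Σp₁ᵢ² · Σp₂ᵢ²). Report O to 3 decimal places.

Σ p₁ᵢp₂ᵢ = 0.0038 + 0.0575 + 0.0032 + 0.0140 + 0.0264 + 0.0018 + 0.0032 + 0.0036 + 0.0030 = 0.1165
Σp_1ᵢ² = 0.19² + 0.23² + 0.02² + 0.10² + 0.22² + 0.02² + 0.04² + 0.03² + 0.15² = 0.0361 + 0.0529 + 0.0004 + 0.0100 + 0.0484 + 0.0004 + 0.0016 + 0.0009 + 0.0225 = 0.1732
Σp_2ᵢ² = 0.02² + 0.25² + 0.16² + 0.14² + 0.12² + 0.09² + 0.08² + 0.12² + 0.02² = 0.0004 + 0.0625 + 0.0256 + 0.0196 + 0.0144 + 0.0081 + 0.0064 + 0.0144 + 0.0004 = 0.1518
O = 0.1165 / √(0.1732 × 0.1518) = 0.1165 / 0.162147 = 0.71848

0.718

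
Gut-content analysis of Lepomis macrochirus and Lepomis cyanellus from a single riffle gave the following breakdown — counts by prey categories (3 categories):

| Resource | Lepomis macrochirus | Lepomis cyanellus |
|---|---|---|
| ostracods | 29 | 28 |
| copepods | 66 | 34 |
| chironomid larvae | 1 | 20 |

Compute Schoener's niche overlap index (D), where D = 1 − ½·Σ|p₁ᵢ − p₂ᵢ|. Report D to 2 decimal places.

Proportions for Lepomis macrochirus (n=96): 29/96=0.3021, 66/96=0.6875, 1/96=0.0104
Proportions for Lepomis cyanellus (n=82): 28/82=0.3415, 34/82=0.4146, 20/82=0.2439
Σ|p₁ᵢ − p₂ᵢ| = 0.0394 + 0.2729 + 0.2335 = 0.5458
D = 1 − ½ × 0.5458 = 1 − 0.27290 = 0.72710

0.73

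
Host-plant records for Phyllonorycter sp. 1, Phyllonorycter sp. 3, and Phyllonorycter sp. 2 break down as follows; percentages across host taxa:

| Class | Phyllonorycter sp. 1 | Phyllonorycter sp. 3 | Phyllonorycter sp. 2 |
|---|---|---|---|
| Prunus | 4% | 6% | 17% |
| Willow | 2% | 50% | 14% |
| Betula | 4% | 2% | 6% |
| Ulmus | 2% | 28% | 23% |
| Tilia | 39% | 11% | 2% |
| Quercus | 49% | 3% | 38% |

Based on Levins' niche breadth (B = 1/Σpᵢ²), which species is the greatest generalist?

Convert percentages to proportions (divide by 100).
Σp_1ᵢ² = 0.04² + 0.02² + 0.04² + 0.02² + 0.39² + 0.49² = 0.0016 + 0.0004 + 0.0016 + 0.0004 + 0.1521 + 0.2401 = 0.3962
B_1 = 1 / 0.3962 = 2.5240
Σp_3ᵢ² = 0.06² + 0.50² + 0.02² + 0.28² + 0.11² + 0.03² = 0.0036 + 0.2500 + 0.0004 + 0.0784 + 0.0121 + 0.0009 = 0.3454
B_3 = 1 / 0.3454 = 2.8952
Σp_2ᵢ² = 0.17² + 0.14² + 0.06² + 0.23² + 0.02² + 0.38² = 0.0289 + 0.0196 + 0.0036 + 0.0529 + 0.0004 + 0.1444 = 0.2498
B_2 = 1 / 0.2498 = 4.0032
Highest B → broadest niche (most generalist): Phyllonorycter sp. 2 (B = 4.00).

Phyllonorycter sp. 2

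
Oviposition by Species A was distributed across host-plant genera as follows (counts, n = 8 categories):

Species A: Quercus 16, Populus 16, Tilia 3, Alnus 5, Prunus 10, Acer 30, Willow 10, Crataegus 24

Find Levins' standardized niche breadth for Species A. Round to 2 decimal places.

Proportions for Species A (n=114): 16/114=0.1404, 16/114=0.1404, 3/114=0.0263, 5/114=0.0439, 10/114=0.0877, 30/114=0.2632, 10/114=0.0877, 24/114=0.2105
Σpᵢ² = 0.1404² + 0.1404² + 0.0263² + 0.0439² + 0.0877² + 0.2632² + 0.0877² + 0.2105² = 0.019712 + 0.019712 + 0.000692 + 0.001927 + 0.007691 + 0.069274 + 0.007691 + 0.044310 = 0.171009
B = 1 / 0.171009 = 5.8476
Bₛ = (B − 1)/(n − 1) = (5.8476 − 1)/(8 − 1) = 4.8476/7 = 0.6925

0.69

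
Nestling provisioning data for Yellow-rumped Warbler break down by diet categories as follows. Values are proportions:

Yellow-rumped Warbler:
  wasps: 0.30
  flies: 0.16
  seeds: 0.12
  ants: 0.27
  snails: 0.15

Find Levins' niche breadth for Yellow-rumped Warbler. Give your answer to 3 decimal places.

Σpᵢ² = 0.30² + 0.16² + 0.12² + 0.27² + 0.15² = 0.0900 + 0.0256 + 0.0144 + 0.0729 + 0.0225 = 0.2254
B = 1 / 0.2254 = 4.43656

4.437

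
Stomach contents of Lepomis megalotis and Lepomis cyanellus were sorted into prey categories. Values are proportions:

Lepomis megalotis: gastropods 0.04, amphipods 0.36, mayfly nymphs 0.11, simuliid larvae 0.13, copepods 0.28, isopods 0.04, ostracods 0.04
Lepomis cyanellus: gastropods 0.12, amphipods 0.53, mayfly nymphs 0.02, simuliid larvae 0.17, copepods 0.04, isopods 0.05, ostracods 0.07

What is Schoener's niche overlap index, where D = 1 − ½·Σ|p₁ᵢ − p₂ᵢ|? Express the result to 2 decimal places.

0.67

Σ|p₁ᵢ − p₂ᵢ| = 0.08 + 0.17 + 0.09 + 0.04 + 0.24 + 0.01 + 0.03 = 0.66
D = 1 − ½ × 0.66 = 1 − 0.330 = 0.6700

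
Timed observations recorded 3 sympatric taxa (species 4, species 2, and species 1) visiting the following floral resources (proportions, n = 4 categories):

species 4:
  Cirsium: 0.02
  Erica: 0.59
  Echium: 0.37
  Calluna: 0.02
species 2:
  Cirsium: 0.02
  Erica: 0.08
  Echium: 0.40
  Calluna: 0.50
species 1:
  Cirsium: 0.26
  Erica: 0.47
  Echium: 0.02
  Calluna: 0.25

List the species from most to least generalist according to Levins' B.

species 1 > species 2 > species 4

Σp_4ᵢ² = 0.02² + 0.59² + 0.37² + 0.02² = 0.0004 + 0.3481 + 0.1369 + 0.0004 = 0.4858
B_4 = 1 / 0.4858 = 2.0585
Σp_2ᵢ² = 0.02² + 0.08² + 0.40² + 0.50² = 0.0004 + 0.0064 + 0.1600 + 0.2500 = 0.4168
B_2 = 1 / 0.4168 = 2.3992
Σp_1ᵢ² = 0.26² + 0.47² + 0.02² + 0.25² = 0.0676 + 0.2209 + 0.0004 + 0.0625 = 0.3514
B_1 = 1 / 0.3514 = 2.8458
Ranking by B (broadest → narrowest): species 1 (2.85) > species 2 (2.40) > species 4 (2.06)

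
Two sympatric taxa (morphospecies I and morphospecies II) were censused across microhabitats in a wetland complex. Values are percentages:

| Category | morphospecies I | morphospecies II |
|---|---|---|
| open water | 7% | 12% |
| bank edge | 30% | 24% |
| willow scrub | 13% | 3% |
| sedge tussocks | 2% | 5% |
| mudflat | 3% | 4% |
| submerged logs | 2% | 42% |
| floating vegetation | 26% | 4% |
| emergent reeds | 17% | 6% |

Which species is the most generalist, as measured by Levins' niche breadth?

morphospecies I

Convert percentages to proportions (divide by 100).
Σp_Iᵢ² = 0.07² + 0.30² + 0.13² + 0.02² + 0.03² + 0.02² + 0.26² + 0.17² = 0.0049 + 0.0900 + 0.0169 + 0.0004 + 0.0009 + 0.0004 + 0.0676 + 0.0289 = 0.2100
B_I = 1 / 0.2100 = 4.7619
Σp_IIᵢ² = 0.12² + 0.24² + 0.03² + 0.05² + 0.04² + 0.42² + 0.04² + 0.06² = 0.0144 + 0.0576 + 0.0009 + 0.0025 + 0.0016 + 0.1764 + 0.0016 + 0.0036 = 0.2586
B_II = 1 / 0.2586 = 3.8670
Highest B → broadest niche (most generalist): morphospecies I (B = 4.76).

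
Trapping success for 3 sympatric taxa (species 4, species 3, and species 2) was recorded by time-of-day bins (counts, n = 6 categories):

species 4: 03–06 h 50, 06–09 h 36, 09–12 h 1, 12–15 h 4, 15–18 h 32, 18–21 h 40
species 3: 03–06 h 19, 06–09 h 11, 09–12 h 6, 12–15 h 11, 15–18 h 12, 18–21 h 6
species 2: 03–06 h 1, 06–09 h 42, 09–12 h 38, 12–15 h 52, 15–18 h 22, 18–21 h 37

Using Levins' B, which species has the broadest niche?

species 3

Proportions for species 4 (n=163): 50/163=0.3067, 36/163=0.2209, 1/163=0.0061, 4/163=0.0245, 32/163=0.1963, 40/163=0.2454
Proportions for species 3 (n=65): 19/65=0.2923, 11/65=0.1692, 6/65=0.0923, 11/65=0.1692, 12/65=0.1846, 6/65=0.0923
Proportions for species 2 (n=192): 1/192=0.0052, 42/192=0.2188, 38/192=0.1979, 52/192=0.2708, 22/192=0.1146, 37/192=0.1927
Σp_4ᵢ² = 0.3067² + 0.2209² + 0.0061² + 0.0245² + 0.1963² + 0.2454² = 0.094065 + 0.048797 + 0.000037 + 0.000600 + 0.038534 + 0.060221 = 0.242254
B_4 = 1 / 0.242254 = 4.1279
Σp_3ᵢ² = 0.2923² + 0.1692² + 0.0923² + 0.1692² + 0.1846² + 0.0923² = 0.085439 + 0.028629 + 0.008519 + 0.028629 + 0.034077 + 0.008519 = 0.193812
B_3 = 1 / 0.193812 = 5.1596
Σp_2ᵢ² = 0.0052² + 0.2188² + 0.1979² + 0.2708² + 0.1146² + 0.1927² = 0.000027 + 0.047873 + 0.039164 + 0.073333 + 0.013133 + 0.037133 = 0.210663
B_2 = 1 / 0.210663 = 4.7469
Highest B → broadest niche (most generalist): species 3 (B = 5.16).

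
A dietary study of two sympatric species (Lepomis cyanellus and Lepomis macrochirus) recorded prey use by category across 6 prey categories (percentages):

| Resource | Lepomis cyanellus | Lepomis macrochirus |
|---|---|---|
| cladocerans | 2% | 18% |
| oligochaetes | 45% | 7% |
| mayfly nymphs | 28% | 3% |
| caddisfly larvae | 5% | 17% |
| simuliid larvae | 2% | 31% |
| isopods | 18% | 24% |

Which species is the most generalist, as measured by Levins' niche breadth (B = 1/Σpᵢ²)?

Convert percentages to proportions (divide by 100).
Σp_cyanᵢ² = 0.02² + 0.45² + 0.28² + 0.05² + 0.02² + 0.18² = 0.0004 + 0.2025 + 0.0784 + 0.0025 + 0.0004 + 0.0324 = 0.3166
B_cyan = 1 / 0.3166 = 3.1586
Σp_macrᵢ² = 0.18² + 0.07² + 0.03² + 0.17² + 0.31² + 0.24² = 0.0324 + 0.0049 + 0.0009 + 0.0289 + 0.0961 + 0.0576 = 0.2208
B_macr = 1 / 0.2208 = 4.5290
Highest B → broadest niche (most generalist): Lepomis macrochirus (B = 4.53).

Lepomis macrochirus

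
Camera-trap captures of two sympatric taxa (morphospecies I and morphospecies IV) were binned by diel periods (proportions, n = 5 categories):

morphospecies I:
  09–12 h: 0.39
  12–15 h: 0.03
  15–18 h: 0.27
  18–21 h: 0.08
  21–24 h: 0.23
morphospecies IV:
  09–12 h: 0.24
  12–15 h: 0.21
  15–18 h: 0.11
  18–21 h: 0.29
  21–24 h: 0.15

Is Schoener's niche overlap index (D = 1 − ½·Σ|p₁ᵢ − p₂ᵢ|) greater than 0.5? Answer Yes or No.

Yes

Σ|p₁ᵢ − p₂ᵢ| = 0.15 + 0.18 + 0.16 + 0.21 + 0.08 = 0.78
D = 1 − ½ × 0.78 = 1 − 0.390 = 0.6100
D = 0.6100 > 0.5 → Yes.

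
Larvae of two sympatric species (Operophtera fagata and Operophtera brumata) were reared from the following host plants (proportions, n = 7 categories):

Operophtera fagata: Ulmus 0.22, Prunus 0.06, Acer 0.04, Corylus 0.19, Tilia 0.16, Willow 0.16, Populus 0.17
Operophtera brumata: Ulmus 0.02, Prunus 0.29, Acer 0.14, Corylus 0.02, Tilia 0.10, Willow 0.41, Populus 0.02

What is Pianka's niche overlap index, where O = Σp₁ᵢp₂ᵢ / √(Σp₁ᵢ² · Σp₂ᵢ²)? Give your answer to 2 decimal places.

Σ p₁ᵢp₂ᵢ = 0.0044 + 0.0174 + 0.0056 + 0.0038 + 0.0160 + 0.0656 + 0.0034 = 0.1162
Σp_1ᵢ² = 0.22² + 0.06² + 0.04² + 0.19² + 0.16² + 0.16² + 0.17² = 0.0484 + 0.0036 + 0.0016 + 0.0361 + 0.0256 + 0.0256 + 0.0289 = 0.1698
Σp_2ᵢ² = 0.02² + 0.29² + 0.14² + 0.02² + 0.10² + 0.41² + 0.02² = 0.0004 + 0.0841 + 0.0196 + 0.0004 + 0.0100 + 0.1681 + 0.0004 = 0.2830
O = 0.1162 / √(0.1698 × 0.2830) = 0.1162 / 0.21921 = 0.5301

0.53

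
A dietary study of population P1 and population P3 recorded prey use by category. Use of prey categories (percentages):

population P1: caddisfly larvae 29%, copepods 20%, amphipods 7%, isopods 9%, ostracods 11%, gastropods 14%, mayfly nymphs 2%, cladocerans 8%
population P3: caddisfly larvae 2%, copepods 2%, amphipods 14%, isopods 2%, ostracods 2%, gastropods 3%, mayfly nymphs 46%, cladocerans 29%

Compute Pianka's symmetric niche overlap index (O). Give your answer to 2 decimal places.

Convert percentages to proportions (divide by 100).
Σ p₁ᵢp₂ᵢ = 0.0058 + 0.0040 + 0.0098 + 0.0018 + 0.0022 + 0.0042 + 0.0092 + 0.0232 = 0.0602
Σp_1ᵢ² = 0.29² + 0.20² + 0.07² + 0.09² + 0.11² + 0.14² + 0.02² + 0.08² = 0.0841 + 0.0400 + 0.0049 + 0.0081 + 0.0121 + 0.0196 + 0.0004 + 0.0064 = 0.1756
Σp_2ᵢ² = 0.02² + 0.02² + 0.14² + 0.02² + 0.02² + 0.03² + 0.46² + 0.29² = 0.0004 + 0.0004 + 0.0196 + 0.0004 + 0.0004 + 0.0009 + 0.2116 + 0.0841 = 0.3178
O = 0.0602 / √(0.1756 × 0.3178) = 0.0602 / 0.23623 = 0.2548

0.25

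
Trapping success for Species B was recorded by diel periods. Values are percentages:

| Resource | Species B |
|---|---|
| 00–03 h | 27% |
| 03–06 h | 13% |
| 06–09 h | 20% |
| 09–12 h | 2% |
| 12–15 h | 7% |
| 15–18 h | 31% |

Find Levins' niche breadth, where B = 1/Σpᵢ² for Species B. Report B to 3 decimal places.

4.325

Convert percentages to proportions (divide by 100).
Σpᵢ² = 0.27² + 0.13² + 0.20² + 0.02² + 0.07² + 0.31² = 0.0729 + 0.0169 + 0.0400 + 0.0004 + 0.0049 + 0.0961 = 0.2312
B = 1 / 0.2312 = 4.32526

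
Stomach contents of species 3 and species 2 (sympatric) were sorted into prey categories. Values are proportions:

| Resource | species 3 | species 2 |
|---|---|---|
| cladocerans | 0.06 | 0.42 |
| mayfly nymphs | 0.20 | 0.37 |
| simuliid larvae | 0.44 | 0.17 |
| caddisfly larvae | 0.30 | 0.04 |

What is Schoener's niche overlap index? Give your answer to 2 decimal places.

0.47

Σ|p₁ᵢ − p₂ᵢ| = 0.36 + 0.17 + 0.27 + 0.26 = 1.06
D = 1 − ½ × 1.06 = 1 − 0.530 = 0.4700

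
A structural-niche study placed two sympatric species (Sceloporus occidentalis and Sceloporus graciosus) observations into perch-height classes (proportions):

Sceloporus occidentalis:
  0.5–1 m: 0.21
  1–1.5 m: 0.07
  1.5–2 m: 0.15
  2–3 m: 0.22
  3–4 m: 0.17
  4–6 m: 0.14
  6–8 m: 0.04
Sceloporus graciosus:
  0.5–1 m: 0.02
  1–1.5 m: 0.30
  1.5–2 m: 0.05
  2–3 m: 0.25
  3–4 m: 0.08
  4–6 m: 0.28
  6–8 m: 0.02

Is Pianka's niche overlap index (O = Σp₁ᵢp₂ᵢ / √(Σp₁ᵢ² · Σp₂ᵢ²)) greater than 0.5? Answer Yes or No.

Σ p₁ᵢp₂ᵢ = 0.0042 + 0.0210 + 0.0075 + 0.0550 + 0.0136 + 0.0392 + 0.0008 = 0.1413
Σp_1ᵢ² = 0.21² + 0.07² + 0.15² + 0.22² + 0.17² + 0.14² + 0.04² = 0.0441 + 0.0049 + 0.0225 + 0.0484 + 0.0289 + 0.0196 + 0.0016 = 0.1700
Σp_2ᵢ² = 0.02² + 0.30² + 0.05² + 0.25² + 0.08² + 0.28² + 0.02² = 0.0004 + 0.0900 + 0.0025 + 0.0625 + 0.0064 + 0.0784 + 0.0004 = 0.2406
O = 0.1413 / √(0.1700 × 0.2406) = 0.1413 / 0.20224 = 0.6987
O = 0.6987 > 0.5 → Yes.

Yes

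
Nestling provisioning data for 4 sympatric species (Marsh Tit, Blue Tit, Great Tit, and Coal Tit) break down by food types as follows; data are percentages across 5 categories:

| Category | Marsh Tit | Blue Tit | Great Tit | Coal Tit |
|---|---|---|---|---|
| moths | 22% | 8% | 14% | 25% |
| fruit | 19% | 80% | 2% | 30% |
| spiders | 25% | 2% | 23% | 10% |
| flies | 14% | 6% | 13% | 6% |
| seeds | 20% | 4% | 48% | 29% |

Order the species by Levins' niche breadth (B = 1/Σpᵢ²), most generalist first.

Marsh Tit > Coal Tit > Great Tit > Blue Tit

Convert percentages to proportions (divide by 100).
Σp_Marsᵢ² = 0.22² + 0.19² + 0.25² + 0.14² + 0.20² = 0.0484 + 0.0361 + 0.0625 + 0.0196 + 0.0400 = 0.2066
B_Mars = 1 / 0.2066 = 4.8403
Σp_Blueᵢ² = 0.08² + 0.80² + 0.02² + 0.06² + 0.04² = 0.0064 + 0.6400 + 0.0004 + 0.0036 + 0.0016 = 0.6520
B_Blue = 1 / 0.6520 = 1.5337
Σp_Greaᵢ² = 0.14² + 0.02² + 0.23² + 0.13² + 0.48² = 0.0196 + 0.0004 + 0.0529 + 0.0169 + 0.2304 = 0.3202
B_Grea = 1 / 0.3202 = 3.1230
Σp_Coalᵢ² = 0.25² + 0.30² + 0.10² + 0.06² + 0.29² = 0.0625 + 0.0900 + 0.0100 + 0.0036 + 0.0841 = 0.2502
B_Coal = 1 / 0.2502 = 3.9968
Ranking by B (broadest → narrowest): Marsh Tit (4.84) > Coal Tit (4.00) > Great Tit (3.12) > Blue Tit (1.53)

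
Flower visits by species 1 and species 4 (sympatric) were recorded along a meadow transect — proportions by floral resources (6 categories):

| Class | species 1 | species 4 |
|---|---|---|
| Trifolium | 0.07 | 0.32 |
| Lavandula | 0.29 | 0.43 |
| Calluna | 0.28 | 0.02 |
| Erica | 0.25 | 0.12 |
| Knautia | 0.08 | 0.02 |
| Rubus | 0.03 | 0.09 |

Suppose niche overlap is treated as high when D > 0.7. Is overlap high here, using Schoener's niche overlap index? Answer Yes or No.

Σ|p₁ᵢ − p₂ᵢ| = 0.25 + 0.14 + 0.26 + 0.13 + 0.06 + 0.06 = 0.90
D = 1 − ½ × 0.90 = 1 − 0.450 = 0.5500
D = 0.5500 < 0.7 → No.

No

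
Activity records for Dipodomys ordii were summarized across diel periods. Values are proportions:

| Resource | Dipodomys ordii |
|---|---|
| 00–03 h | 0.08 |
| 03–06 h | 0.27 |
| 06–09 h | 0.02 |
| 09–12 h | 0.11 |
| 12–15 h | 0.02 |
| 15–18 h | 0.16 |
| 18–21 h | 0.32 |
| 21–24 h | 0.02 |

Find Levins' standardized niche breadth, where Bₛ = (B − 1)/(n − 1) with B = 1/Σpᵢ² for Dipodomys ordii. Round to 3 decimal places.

Σpᵢ² = 0.08² + 0.27² + 0.02² + 0.11² + 0.02² + 0.16² + 0.32² + 0.02² = 0.0064 + 0.0729 + 0.0004 + 0.0121 + 0.0004 + 0.0256 + 0.1024 + 0.0004 = 0.2206
B = 1 / 0.2206 = 4.53309
Bₛ = (B − 1)/(n − 1) = (4.53309 − 1)/(8 − 1) = 3.53309/7 = 0.50473

0.505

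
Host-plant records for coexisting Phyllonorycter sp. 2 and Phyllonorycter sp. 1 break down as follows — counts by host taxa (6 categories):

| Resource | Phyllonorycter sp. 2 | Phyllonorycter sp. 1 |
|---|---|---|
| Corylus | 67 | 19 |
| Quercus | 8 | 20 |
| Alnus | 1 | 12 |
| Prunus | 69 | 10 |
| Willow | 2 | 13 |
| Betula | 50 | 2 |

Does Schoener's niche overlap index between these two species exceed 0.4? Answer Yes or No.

Proportions for Phyllonorycter sp. 2 (n=197): 67/197=0.3401, 8/197=0.0406, 1/197=0.0051, 69/197=0.3503, 2/197=0.0102, 50/197=0.2538
Proportions for Phyllonorycter sp. 1 (n=76): 19/76=0.2500, 20/76=0.2632, 12/76=0.1579, 10/76=0.1316, 13/76=0.1711, 2/76=0.0263
Σ|p₁ᵢ − p₂ᵢ| = 0.0901 + 0.2226 + 0.1528 + 0.2187 + 0.1609 + 0.2275 = 1.0726
D = 1 − ½ × 1.0726 = 1 − 0.53630 = 0.46370
D = 0.46370 > 0.4 → Yes.

Yes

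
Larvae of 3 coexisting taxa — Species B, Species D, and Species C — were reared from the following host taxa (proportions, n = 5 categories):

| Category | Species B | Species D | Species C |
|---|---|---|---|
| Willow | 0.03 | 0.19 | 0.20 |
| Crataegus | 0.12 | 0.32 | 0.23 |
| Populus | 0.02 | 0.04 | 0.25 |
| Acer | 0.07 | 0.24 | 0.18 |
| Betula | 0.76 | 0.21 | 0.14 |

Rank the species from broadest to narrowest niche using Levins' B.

Σp_Bᵢ² = 0.03² + 0.12² + 0.02² + 0.07² + 0.76² = 0.0009 + 0.0144 + 0.0004 + 0.0049 + 0.5776 = 0.5982
B_B = 1 / 0.5982 = 1.6717
Σp_Dᵢ² = 0.19² + 0.32² + 0.04² + 0.24² + 0.21² = 0.0361 + 0.1024 + 0.0016 + 0.0576 + 0.0441 = 0.2418
B_D = 1 / 0.2418 = 4.1356
Σp_Cᵢ² = 0.20² + 0.23² + 0.25² + 0.18² + 0.14² = 0.0400 + 0.0529 + 0.0625 + 0.0324 + 0.0196 = 0.2074
B_C = 1 / 0.2074 = 4.8216
Ranking by B (broadest → narrowest): Species C (4.82) > Species D (4.14) > Species B (1.67)

Species C > Species D > Species B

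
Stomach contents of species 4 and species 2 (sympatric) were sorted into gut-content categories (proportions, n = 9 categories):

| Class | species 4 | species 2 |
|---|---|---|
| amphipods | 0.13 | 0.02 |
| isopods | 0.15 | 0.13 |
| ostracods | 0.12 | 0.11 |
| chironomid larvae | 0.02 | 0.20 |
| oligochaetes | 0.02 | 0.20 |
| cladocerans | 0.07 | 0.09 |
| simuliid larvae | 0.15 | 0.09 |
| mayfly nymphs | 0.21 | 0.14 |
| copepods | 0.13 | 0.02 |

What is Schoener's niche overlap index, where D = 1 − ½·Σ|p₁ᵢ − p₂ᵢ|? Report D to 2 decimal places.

Σ|p₁ᵢ − p₂ᵢ| = 0.11 + 0.02 + 0.01 + 0.18 + 0.18 + 0.02 + 0.06 + 0.07 + 0.11 = 0.76
D = 1 − ½ × 0.76 = 1 − 0.380 = 0.6200

0.62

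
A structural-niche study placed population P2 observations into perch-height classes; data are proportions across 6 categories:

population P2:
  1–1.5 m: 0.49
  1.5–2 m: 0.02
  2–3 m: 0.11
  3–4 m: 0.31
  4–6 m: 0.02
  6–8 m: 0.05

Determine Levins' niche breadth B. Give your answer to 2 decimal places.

2.84

Σpᵢ² = 0.49² + 0.02² + 0.11² + 0.31² + 0.02² + 0.05² = 0.2401 + 0.0004 + 0.0121 + 0.0961 + 0.0004 + 0.0025 = 0.3516
B = 1 / 0.3516 = 2.8441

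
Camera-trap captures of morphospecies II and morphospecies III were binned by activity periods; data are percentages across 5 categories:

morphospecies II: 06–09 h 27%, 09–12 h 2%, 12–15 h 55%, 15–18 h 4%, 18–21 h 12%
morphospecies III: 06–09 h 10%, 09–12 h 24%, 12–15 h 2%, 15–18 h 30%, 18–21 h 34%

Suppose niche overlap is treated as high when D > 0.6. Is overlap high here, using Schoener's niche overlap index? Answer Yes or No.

No

Convert percentages to proportions (divide by 100).
Σ|p₁ᵢ − p₂ᵢ| = 0.17 + 0.22 + 0.53 + 0.26 + 0.22 = 1.40
D = 1 − ½ × 1.40 = 1 − 0.700 = 0.3000
D = 0.3000 < 0.6 → No.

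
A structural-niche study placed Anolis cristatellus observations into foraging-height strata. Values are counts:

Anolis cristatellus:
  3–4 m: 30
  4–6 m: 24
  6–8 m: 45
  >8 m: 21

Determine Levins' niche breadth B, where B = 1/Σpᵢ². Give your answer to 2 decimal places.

Proportions for Anolis cristatellus (n=120): 30/120=0.2500, 24/120=0.2000, 45/120=0.3750, 21/120=0.1750
Σpᵢ² = 0.2500² + 0.2000² + 0.3750² + 0.1750² = 0.062500 + 0.040000 + 0.140625 + 0.030625 = 0.273750
B = 1 / 0.273750 = 3.6530

3.65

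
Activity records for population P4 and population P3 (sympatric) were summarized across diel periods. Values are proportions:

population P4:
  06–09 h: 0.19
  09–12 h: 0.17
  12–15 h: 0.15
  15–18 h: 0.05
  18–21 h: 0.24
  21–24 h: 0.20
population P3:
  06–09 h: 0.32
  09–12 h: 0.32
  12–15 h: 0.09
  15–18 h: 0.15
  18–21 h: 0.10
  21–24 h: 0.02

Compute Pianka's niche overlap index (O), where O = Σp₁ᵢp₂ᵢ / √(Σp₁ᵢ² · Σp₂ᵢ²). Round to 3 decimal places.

0.765

Σ p₁ᵢp₂ᵢ = 0.0608 + 0.0544 + 0.0135 + 0.0075 + 0.0240 + 0.0040 = 0.1642
Σp_1ᵢ² = 0.19² + 0.17² + 0.15² + 0.05² + 0.24² + 0.20² = 0.0361 + 0.0289 + 0.0225 + 0.0025 + 0.0576 + 0.0400 = 0.1876
Σp_2ᵢ² = 0.32² + 0.32² + 0.09² + 0.15² + 0.10² + 0.02² = 0.1024 + 0.1024 + 0.0081 + 0.0225 + 0.0100 + 0.0004 = 0.2458
O = 0.1642 / √(0.1876 × 0.2458) = 0.1642 / 0.214737 = 0.76466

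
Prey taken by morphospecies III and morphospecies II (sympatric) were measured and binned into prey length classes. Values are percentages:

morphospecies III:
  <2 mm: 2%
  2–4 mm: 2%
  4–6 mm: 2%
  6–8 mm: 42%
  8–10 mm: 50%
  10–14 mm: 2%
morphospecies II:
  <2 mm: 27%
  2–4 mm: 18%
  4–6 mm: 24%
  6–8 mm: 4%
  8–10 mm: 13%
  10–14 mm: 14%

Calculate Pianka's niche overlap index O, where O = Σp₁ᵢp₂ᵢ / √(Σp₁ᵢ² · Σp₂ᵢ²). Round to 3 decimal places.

0.335

Convert percentages to proportions (divide by 100).
Σ p₁ᵢp₂ᵢ = 0.0054 + 0.0036 + 0.0048 + 0.0168 + 0.0650 + 0.0028 = 0.0984
Σp_1ᵢ² = 0.02² + 0.02² + 0.02² + 0.42² + 0.50² + 0.02² = 0.0004 + 0.0004 + 0.0004 + 0.1764 + 0.2500 + 0.0004 = 0.4280
Σp_2ᵢ² = 0.27² + 0.18² + 0.24² + 0.04² + 0.13² + 0.14² = 0.0729 + 0.0324 + 0.0576 + 0.0016 + 0.0169 + 0.0196 = 0.2010
O = 0.0984 / √(0.4280 × 0.2010) = 0.0984 / 0.293305 = 0.33549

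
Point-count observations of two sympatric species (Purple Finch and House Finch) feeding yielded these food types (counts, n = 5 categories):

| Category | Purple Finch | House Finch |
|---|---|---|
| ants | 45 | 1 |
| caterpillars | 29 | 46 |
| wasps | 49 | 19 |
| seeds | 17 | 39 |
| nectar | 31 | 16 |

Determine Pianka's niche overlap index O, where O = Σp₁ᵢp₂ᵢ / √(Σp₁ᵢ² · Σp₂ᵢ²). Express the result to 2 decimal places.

0.66

Proportions for Purple Finch (n=171): 45/171=0.2632, 29/171=0.1696, 49/171=0.2865, 17/171=0.0994, 31/171=0.1813
Proportions for House Finch (n=121): 1/121=0.0083, 46/121=0.3802, 19/121=0.1570, 39/121=0.3223, 16/121=0.1322
Σ p₁ᵢp₂ᵢ = 0.002185 + 0.064482 + 0.044981 + 0.032037 + 0.023968 = 0.167653
Σp_1ᵢ² = 0.2632² + 0.1696² + 0.2865² + 0.0994² + 0.1813² = 0.069274 + 0.028764 + 0.082082 + 0.009880 + 0.032870 = 0.222870
Σp_2ᵢ² = 0.0083² + 0.3802² + 0.1570² + 0.3223² + 0.1322² = 0.000069 + 0.144552 + 0.024649 + 0.103877 + 0.017477 = 0.290624
O = 0.167653 / √(0.222870 × 0.290624) = 0.167653 / 0.2545022 = 0.6587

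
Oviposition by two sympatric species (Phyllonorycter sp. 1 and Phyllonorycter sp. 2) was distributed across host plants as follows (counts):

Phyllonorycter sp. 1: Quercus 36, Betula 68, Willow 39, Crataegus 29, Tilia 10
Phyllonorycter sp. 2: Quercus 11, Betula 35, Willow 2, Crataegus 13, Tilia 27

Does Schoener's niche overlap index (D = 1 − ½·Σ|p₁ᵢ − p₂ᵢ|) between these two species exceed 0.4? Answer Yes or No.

Yes

Proportions for Phyllonorycter sp. 1 (n=182): 36/182=0.1978, 68/182=0.3736, 39/182=0.2143, 29/182=0.1593, 10/182=0.0549
Proportions for Phyllonorycter sp. 2 (n=88): 11/88=0.1250, 35/88=0.3977, 2/88=0.0227, 13/88=0.1477, 27/88=0.3068
Σ|p₁ᵢ − p₂ᵢ| = 0.0728 + 0.0241 + 0.1916 + 0.0116 + 0.2519 = 0.5520
D = 1 − ½ × 0.5520 = 1 − 0.27600 = 0.72400
D = 0.72400 > 0.4 → Yes.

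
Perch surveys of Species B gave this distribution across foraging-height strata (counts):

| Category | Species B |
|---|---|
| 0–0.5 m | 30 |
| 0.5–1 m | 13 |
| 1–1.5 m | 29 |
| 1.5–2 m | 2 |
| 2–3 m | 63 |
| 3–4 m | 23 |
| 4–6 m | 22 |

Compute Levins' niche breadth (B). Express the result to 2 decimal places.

Proportions for Species B (n=182): 30/182=0.1648, 13/182=0.0714, 29/182=0.1593, 2/182=0.0110, 63/182=0.3462, 23/182=0.1264, 22/182=0.1209
Σpᵢ² = 0.1648² + 0.0714² + 0.1593² + 0.0110² + 0.3462² + 0.1264² + 0.1209² = 0.027159 + 0.005098 + 0.025376 + 0.000121 + 0.119854 + 0.015977 + 0.014617 = 0.208202
B = 1 / 0.208202 = 4.8030

4.80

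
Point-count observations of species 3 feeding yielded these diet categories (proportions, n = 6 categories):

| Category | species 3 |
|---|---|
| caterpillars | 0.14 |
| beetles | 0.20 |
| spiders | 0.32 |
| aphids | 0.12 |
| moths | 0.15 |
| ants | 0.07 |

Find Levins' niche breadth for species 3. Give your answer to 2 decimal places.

Σpᵢ² = 0.14² + 0.20² + 0.32² + 0.12² + 0.15² + 0.07² = 0.0196 + 0.0400 + 0.1024 + 0.0144 + 0.0225 + 0.0049 = 0.2038
B = 1 / 0.2038 = 4.9068

4.91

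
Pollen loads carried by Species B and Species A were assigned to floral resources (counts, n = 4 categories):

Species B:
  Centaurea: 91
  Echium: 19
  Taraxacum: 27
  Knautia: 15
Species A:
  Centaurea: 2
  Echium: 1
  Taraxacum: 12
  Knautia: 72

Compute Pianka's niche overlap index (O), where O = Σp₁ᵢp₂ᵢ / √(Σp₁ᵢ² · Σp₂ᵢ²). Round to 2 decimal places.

Proportions for Species B (n=152): 91/152=0.5987, 19/152=0.1250, 27/152=0.1776, 15/152=0.0987
Proportions for Species A (n=87): 2/87=0.0230, 1/87=0.0115, 12/87=0.1379, 72/87=0.8276
Σ p₁ᵢp₂ᵢ = 0.013770 + 0.001438 + 0.024491 + 0.081684 = 0.121383
Σp_1ᵢ² = 0.5987² + 0.1250² + 0.1776² + 0.0987² = 0.358442 + 0.015625 + 0.031542 + 0.009742 = 0.415351
Σp_2ᵢ² = 0.0230² + 0.0115² + 0.1379² + 0.8276² = 0.000529 + 0.000132 + 0.019016 + 0.684922 = 0.704599
O = 0.121383 / √(0.415351 × 0.704599) = 0.121383 / 0.5409768 = 0.2244

0.22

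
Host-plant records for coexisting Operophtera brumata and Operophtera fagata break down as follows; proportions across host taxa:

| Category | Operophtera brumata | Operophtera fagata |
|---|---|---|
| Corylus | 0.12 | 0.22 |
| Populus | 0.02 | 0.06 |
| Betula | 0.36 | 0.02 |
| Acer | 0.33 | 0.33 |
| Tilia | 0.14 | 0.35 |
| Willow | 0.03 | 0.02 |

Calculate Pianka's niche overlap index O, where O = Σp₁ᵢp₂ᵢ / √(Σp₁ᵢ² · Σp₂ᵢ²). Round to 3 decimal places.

0.693

Σ p₁ᵢp₂ᵢ = 0.0264 + 0.0012 + 0.0072 + 0.1089 + 0.0490 + 0.0006 = 0.1933
Σp_1ᵢ² = 0.12² + 0.02² + 0.36² + 0.33² + 0.14² + 0.03² = 0.0144 + 0.0004 + 0.1296 + 0.1089 + 0.0196 + 0.0009 = 0.2738
Σp_2ᵢ² = 0.22² + 0.06² + 0.02² + 0.33² + 0.35² + 0.02² = 0.0484 + 0.0036 + 0.0004 + 0.1089 + 0.1225 + 0.0004 = 0.2842
O = 0.1933 / √(0.2738 × 0.2842) = 0.1933 / 0.278952 = 0.69295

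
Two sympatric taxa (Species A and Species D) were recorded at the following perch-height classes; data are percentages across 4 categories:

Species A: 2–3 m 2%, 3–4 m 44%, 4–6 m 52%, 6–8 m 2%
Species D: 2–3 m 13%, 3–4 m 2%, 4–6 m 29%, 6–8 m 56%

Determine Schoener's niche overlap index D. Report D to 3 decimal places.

0.350

Convert percentages to proportions (divide by 100).
Σ|p₁ᵢ − p₂ᵢ| = 0.11 + 0.42 + 0.23 + 0.54 = 1.30
D = 1 − ½ × 1.30 = 1 − 0.650 = 0.35000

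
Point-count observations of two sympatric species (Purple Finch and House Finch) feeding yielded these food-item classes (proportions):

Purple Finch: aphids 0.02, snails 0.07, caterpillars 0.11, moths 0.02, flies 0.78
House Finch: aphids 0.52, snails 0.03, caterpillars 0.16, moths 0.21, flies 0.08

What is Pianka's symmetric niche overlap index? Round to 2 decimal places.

0.21

Σ p₁ᵢp₂ᵢ = 0.0104 + 0.0021 + 0.0176 + 0.0042 + 0.0624 = 0.0967
Σp_1ᵢ² = 0.02² + 0.07² + 0.11² + 0.02² + 0.78² = 0.0004 + 0.0049 + 0.0121 + 0.0004 + 0.6084 = 0.6262
Σp_2ᵢ² = 0.52² + 0.03² + 0.16² + 0.21² + 0.08² = 0.2704 + 0.0009 + 0.0256 + 0.0441 + 0.0064 = 0.3474
O = 0.0967 / √(0.6262 × 0.3474) = 0.0967 / 0.46641 = 0.2073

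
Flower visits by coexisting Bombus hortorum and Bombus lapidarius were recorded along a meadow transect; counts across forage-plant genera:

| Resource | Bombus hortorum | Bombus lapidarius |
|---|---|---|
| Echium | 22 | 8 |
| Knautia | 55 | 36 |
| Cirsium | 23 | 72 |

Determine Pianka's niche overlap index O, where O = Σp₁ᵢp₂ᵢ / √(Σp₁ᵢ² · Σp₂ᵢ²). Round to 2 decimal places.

0.74

Proportions for Bombus hortorum (n=100): 22/100=0.2200, 55/100=0.5500, 23/100=0.2300
Proportions for Bombus lapidarius (n=116): 8/116=0.0690, 36/116=0.3103, 72/116=0.6207
Σ p₁ᵢp₂ᵢ = 0.015180 + 0.170665 + 0.142761 = 0.328606
Σp_1ᵢ² = 0.2200² + 0.5500² + 0.2300² = 0.048400 + 0.302500 + 0.052900 = 0.403800
Σp_2ᵢ² = 0.0690² + 0.3103² + 0.6207² = 0.004761 + 0.096286 + 0.385268 = 0.486315
O = 0.328606 / √(0.403800 × 0.486315) = 0.328606 / 0.4431411 = 0.7415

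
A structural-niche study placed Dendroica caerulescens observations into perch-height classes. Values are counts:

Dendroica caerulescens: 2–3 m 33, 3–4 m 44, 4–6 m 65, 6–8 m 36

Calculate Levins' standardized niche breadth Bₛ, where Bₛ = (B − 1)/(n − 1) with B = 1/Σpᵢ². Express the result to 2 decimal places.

Proportions for Dendroica caerulescens (n=178): 33/178=0.1854, 44/178=0.2472, 65/178=0.3652, 36/178=0.2022
Σpᵢ² = 0.1854² + 0.2472² + 0.3652² + 0.2022² = 0.034373 + 0.061108 + 0.133371 + 0.040885 = 0.269737
B = 1 / 0.269737 = 3.7073
Bₛ = (B − 1)/(n − 1) = (3.7073 − 1)/(4 − 1) = 2.7073/3 = 0.9024

0.90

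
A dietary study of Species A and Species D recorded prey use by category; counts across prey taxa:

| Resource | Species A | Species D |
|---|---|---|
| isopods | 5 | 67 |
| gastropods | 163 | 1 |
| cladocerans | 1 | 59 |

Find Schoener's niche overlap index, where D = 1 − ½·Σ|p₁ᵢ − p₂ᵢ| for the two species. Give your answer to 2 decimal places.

0.04

Proportions for Species A (n=169): 5/169=0.0296, 163/169=0.9645, 1/169=0.0059
Proportions for Species D (n=127): 67/127=0.5276, 1/127=0.0079, 59/127=0.4646
Σ|p₁ᵢ − p₂ᵢ| = 0.4980 + 0.9566 + 0.4587 = 1.9133
D = 1 − ½ × 1.9133 = 1 − 0.95665 = 0.04335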